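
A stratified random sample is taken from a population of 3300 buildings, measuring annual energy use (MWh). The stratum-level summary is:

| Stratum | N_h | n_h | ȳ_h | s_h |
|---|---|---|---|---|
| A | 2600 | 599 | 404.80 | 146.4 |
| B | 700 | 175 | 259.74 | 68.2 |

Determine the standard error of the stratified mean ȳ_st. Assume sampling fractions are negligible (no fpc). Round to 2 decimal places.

SE(ȳ_st) ≈ 4.84

V̂(ȳ_st) = Σ W_h² s_h²/n_h, with W_h = N_h/N and N = 3300:
  stratum A: (2600/3300)²·146.4²/599 = 22.2113
  stratum B: (700/3300)²·68.2²/175 = 1.19591
V̂(ȳ_st) = 23.4072
SE(ȳ_st) = √23.4072 = 4.8381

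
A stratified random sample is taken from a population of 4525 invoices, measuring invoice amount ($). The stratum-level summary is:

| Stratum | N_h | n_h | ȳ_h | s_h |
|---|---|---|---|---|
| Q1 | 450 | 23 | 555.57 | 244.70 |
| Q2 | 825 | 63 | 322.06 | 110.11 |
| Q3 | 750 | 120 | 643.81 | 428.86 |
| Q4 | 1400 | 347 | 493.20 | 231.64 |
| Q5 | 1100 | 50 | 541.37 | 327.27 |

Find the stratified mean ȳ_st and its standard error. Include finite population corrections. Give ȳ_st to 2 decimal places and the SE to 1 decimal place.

ȳ_st = Σ W_h ȳ_h = (450·555.57 + 825·322.06 + 750·643.81 + 1400·493.20 + 1100·541.37)/4525 = 504.87304
V̂(ȳ_st) = Σ W_h² (1 − n_h/N_h) s_h²/n_h, with W_h = N_h/N and N = 4525:
  stratum Q1: (450/4525)²·(1 − 23/450)·244.70²/23 = 24.4311
  stratum Q2: (825/4525)²·(1 − 63/825)·110.11²/63 = 5.9086
  stratum Q3: (750/4525)²·(1 − 120/750)·428.86²/120 = 35.3683
  stratum Q4: (1400/4525)²·(1 − 347/1400)·231.64²/347 = 11.1331
  stratum Q5: (1100/4525)²·(1 − 50/1100)·327.27²/50 = 120.833
V̂(ȳ_st) = 197.675
SE(ȳ_st) = √197.675 = 14.0597

ȳ_st ≈ 504.87, SE ≈ 14.1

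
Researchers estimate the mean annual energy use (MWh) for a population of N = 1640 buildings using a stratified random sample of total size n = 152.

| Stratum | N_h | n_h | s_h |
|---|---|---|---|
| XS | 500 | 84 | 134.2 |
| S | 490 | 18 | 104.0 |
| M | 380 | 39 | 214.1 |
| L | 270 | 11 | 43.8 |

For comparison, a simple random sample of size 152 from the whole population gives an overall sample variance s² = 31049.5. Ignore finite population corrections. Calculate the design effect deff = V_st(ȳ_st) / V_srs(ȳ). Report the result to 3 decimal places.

V̂(ȳ_st) = Σ W_h² s_h²/n_h, with W_h = N_h/N and N = 1640:
  stratum XS: (500/1640)²·134.2²/84 = 19.9287
  stratum S: (490/1640)²·104.0²/18 = 53.6412
  stratum M: (380/1640)²·214.1²/39 = 63.1027
  stratum L: (270/1640)²·43.8²/11 = 4.72711
V_st = 141.4
V_srs = s²/n = 31049.5/152 = 204.273
deff = V_st / V_srs = 141.4/204.273 = 0.6922

deff ≈ 0.692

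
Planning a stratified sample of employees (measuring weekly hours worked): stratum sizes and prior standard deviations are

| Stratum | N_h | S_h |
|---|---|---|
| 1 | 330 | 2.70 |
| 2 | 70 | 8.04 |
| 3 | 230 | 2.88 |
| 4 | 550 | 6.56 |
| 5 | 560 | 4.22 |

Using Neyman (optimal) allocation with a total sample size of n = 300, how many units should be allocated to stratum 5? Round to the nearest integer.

Neyman allocation: n_h = n · N_h S_h / Σ N_i S_i, with n = 300.
  stratum 1: N_h·S_h = 330·2.70 = 891.00
  stratum 2: N_h·S_h = 70·8.04 = 562.80
  stratum 3: N_h·S_h = 230·2.88 = 662.40
  stratum 4: N_h·S_h = 550·6.56 = 3608.00
  stratum 5: N_h·S_h = 560·4.22 = 2363.20
Σ N_h S_h = 8087.40
n for stratum 5 = 300·2363.20/8087.40 = 87.662 → 88

88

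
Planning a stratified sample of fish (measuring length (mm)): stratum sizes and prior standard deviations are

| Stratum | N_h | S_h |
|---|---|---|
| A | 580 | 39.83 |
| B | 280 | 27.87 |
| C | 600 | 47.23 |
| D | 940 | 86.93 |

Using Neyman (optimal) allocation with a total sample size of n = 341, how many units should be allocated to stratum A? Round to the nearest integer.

56

Neyman allocation: n_h = n · N_h S_h / Σ N_i S_i, with n = 341.
  stratum A: N_h·S_h = 580·39.83 = 23101.40
  stratum B: N_h·S_h = 280·27.87 = 7803.60
  stratum C: N_h·S_h = 600·47.23 = 28338.00
  stratum D: N_h·S_h = 940·86.93 = 81714.20
Σ N_h S_h = 140957.20
n for stratum A = 341·23101.40/140957.20 = 55.886 → 56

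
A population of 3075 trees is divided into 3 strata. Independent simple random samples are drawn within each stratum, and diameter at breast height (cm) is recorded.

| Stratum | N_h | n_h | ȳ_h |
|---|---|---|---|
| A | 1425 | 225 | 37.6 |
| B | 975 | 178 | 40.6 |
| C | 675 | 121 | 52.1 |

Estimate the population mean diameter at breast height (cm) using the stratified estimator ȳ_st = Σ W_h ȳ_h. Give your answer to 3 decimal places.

N = Σ N_h = 3075. Stratum weights W_h = N_h/N.
ȳ_st = (1425·37.6 + 975·40.6 + 675·52.1) / 3075 = 41.73415

ȳ_st ≈ 41.734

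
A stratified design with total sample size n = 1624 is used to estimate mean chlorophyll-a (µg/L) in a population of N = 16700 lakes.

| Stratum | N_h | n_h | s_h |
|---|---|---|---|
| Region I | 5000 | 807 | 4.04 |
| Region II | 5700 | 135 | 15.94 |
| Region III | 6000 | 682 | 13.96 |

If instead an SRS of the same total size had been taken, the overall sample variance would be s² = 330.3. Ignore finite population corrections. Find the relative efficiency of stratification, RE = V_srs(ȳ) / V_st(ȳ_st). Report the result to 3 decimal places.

V̂(ȳ_st) = Σ W_h² s_h²/n_h, with W_h = N_h/N and N = 16700:
  stratum Region I: (5000/16700)²·4.04²/807 = 0.00181299
  stratum Region II: (5700/16700)²·15.94²/135 = 0.21926
  stratum Region III: (6000/16700)²·13.96²/682 = 0.0368855
V_st = 0.257959
V_srs = s²/n = 330.3/1624 = 0.203387
Relative efficiency = V_srs / V_st = 0.203387/0.257959 = 0.7884

RE ≈ 0.788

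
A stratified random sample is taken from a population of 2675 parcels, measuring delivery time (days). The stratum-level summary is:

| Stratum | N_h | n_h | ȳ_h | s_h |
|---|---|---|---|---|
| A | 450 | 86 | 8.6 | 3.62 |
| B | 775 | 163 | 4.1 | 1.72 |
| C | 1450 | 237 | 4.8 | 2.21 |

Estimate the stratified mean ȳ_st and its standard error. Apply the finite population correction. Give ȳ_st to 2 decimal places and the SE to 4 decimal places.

ȳ_st = Σ W_h ȳ_h = (450·8.6 + 775·4.1 + 1450·4.8)/2675 = 5.23645
V̂(ȳ_st) = Σ W_h² (1 − n_h/N_h) s_h²/n_h, with W_h = N_h/N and N = 2675:
  stratum A: (450/2675)²·(1 − 86/450)·3.62²/86 = 0.00348807
  stratum B: (775/2675)²·(1 − 163/775)·1.72²/163 = 0.00120303
  stratum C: (1450/2675)²·(1 − 237/1450)·2.21²/237 = 0.00506544
V̂(ȳ_st) = 0.00975654
SE(ȳ_st) = √0.00975654 = 0.0987752

ȳ_st ≈ 5.24, SE ≈ 0.0988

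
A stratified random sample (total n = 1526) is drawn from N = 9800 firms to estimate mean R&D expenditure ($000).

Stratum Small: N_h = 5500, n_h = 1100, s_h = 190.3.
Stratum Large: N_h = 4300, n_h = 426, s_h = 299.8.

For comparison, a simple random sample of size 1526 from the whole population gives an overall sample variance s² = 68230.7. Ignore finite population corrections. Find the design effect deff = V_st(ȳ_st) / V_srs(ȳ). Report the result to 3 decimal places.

V̂(ȳ_st) = Σ W_h² s_h²/n_h, with W_h = N_h/N and N = 9800:
  stratum Small: (5500/9800)²·190.3²/1100 = 10.3695
  stratum Large: (4300/9800)²·299.8²/426 = 40.6199
V_st = 50.9894
V_srs = s²/n = 68230.7/1526 = 44.7121
deff = V_st / V_srs = 50.9894/44.7121 = 1.1404

deff ≈ 1.140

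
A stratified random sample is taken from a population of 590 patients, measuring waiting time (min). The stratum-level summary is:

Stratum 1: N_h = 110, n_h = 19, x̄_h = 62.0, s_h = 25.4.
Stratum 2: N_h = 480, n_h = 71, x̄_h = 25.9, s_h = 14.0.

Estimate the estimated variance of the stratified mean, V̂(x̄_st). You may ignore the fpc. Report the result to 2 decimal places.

V̂(x̄_st) ≈ 3.01

V̂(x̄_st) = Σ W_h² s_h²/n_h, with W_h = N_h/N and N = 590:
  stratum 1: (110/590)²·25.4²/19 = 1.18031
  stratum 2: (480/590)²·14.0²/71 = 1.82716
V̂(x̄_st) = 3.00747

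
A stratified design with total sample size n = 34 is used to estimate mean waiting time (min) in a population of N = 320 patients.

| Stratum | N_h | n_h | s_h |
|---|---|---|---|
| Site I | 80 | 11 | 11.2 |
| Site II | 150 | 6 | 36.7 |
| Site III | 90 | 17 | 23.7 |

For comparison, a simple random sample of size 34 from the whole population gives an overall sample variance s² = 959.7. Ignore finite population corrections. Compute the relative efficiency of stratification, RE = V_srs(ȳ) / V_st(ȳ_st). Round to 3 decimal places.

RE ≈ 0.536

V̂(ȳ_st) = Σ W_h² s_h²/n_h, with W_h = N_h/N and N = 320:
  stratum Site I: (80/320)²·11.2²/11 = 0.712727
  stratum Site II: (150/320)²·36.7²/6 = 49.3246
  stratum Site III: (90/320)²·23.7²/17 = 2.61356
V_st = 52.6509
V_srs = s²/n = 959.7/34 = 28.2265
Relative efficiency = V_srs / V_st = 28.2265/52.6509 = 0.5361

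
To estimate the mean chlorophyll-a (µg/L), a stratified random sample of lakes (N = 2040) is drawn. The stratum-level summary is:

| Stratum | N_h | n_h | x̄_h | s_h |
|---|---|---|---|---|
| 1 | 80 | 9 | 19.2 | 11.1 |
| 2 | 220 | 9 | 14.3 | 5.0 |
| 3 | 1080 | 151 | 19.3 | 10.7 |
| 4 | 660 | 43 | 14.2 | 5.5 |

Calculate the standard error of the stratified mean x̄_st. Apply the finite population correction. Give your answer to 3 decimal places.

V̂(x̄_st) = Σ W_h² (1 − n_h/N_h) s_h²/n_h, with W_h = N_h/N and N = 2040:
  stratum 1: (80/2040)²·(1 − 9/80)·11.1²/9 = 0.0186849
  stratum 2: (220/2040)²·(1 − 9/220)·5.0²/9 = 0.0309843
  stratum 3: (1080/2040)²·(1 − 151/1080)·10.7²/151 = 0.182797
  stratum 4: (660/2040)²·(1 − 43/660)·5.5²/43 = 0.0688376
V̂(x̄_st) = 0.301304
SE(x̄_st) = √0.301304 = 0.548912

SE(x̄_st) ≈ 0.549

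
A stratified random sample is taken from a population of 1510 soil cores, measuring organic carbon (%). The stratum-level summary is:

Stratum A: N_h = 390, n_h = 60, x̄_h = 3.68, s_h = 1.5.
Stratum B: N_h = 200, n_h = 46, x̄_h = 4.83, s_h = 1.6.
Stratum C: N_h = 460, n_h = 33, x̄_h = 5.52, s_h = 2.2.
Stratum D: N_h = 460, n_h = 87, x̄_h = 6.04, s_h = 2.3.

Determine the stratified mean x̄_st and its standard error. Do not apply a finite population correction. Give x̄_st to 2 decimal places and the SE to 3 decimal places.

x̄_st ≈ 5.11, SE ≈ 0.151

x̄_st = Σ W_h x̄_h = (390·3.68 + 200·4.83 + 460·5.52 + 460·6.04)/1510 = 5.11179
V̂(x̄_st) = Σ W_h² s_h²/n_h, with W_h = N_h/N and N = 1510:
  stratum A: (390/1510)²·1.5²/60 = 0.00250154
  stratum B: (200/1510)²·1.6²/46 = 0.000976311
  stratum C: (460/1510)²·2.2²/33 = 0.0136111
  stratum D: (460/1510)²·2.3²/87 = 0.00564285
V̂(x̄_st) = 0.0227318
SE(x̄_st) = √0.0227318 = 0.150771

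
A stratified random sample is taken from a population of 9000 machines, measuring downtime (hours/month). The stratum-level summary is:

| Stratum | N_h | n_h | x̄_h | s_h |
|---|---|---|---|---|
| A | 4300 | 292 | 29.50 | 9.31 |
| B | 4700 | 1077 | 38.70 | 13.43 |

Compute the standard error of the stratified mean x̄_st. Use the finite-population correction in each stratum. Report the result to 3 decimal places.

SE(x̄_st) ≈ 0.314

V̂(x̄_st) = Σ W_h² (1 − n_h/N_h) s_h²/n_h, with W_h = N_h/N and N = 9000:
  stratum A: (4300/9000)²·(1 − 292/4300)·9.31²/292 = 0.0631579
  stratum B: (4700/9000)²·(1 − 1077/4700)·13.43²/1077 = 0.0352061
V̂(x̄_st) = 0.098364
SE(x̄_st) = √0.098364 = 0.31363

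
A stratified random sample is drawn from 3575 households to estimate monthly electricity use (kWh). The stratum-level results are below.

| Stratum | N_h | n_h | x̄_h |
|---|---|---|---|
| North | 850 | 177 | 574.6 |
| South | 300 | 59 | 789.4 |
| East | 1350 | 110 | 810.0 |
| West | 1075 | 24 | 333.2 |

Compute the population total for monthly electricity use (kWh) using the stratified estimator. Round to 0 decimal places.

τ̂_st ≈ 2176920

τ̂_st = Σ N_h x̄_h = 850·574.6 + 300·789.4 + 1350·810.0 + 1075·333.2 = 2176920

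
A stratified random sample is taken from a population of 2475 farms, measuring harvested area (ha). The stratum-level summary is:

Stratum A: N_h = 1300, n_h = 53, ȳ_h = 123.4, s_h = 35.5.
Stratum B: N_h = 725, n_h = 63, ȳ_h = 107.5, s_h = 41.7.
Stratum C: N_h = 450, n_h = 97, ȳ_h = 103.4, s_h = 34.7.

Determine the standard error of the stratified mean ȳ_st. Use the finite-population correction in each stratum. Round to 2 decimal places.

SE(ȳ_st) ≈ 2.96

V̂(ȳ_st) = Σ W_h² (1 − n_h/N_h) s_h²/n_h, with W_h = N_h/N and N = 2475:
  stratum A: (1300/2475)²·(1 − 53/1300)·35.5²/53 = 6.29275
  stratum B: (725/2475)²·(1 − 63/725)·41.7²/63 = 2.1626
  stratum C: (450/2475)²·(1 − 97/450)·34.7²/97 = 0.321902
V̂(ȳ_st) = 8.77725
SE(ȳ_st) = √8.77725 = 2.96264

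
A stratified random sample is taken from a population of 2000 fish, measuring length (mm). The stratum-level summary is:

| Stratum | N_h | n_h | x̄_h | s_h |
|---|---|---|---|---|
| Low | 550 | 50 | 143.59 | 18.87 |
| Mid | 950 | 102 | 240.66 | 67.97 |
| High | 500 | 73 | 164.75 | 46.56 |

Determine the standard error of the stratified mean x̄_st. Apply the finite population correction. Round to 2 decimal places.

V̂(x̄_st) = Σ W_h² (1 − n_h/N_h) s_h²/n_h, with W_h = N_h/N and N = 2000:
  stratum Low: (550/2000)²·(1 − 50/550)·18.87²/50 = 0.489606
  stratum Mid: (950/2000)²·(1 − 102/950)·67.97²/102 = 9.12208
  stratum High: (500/2000)²·(1 − 73/500)·46.56²/73 = 1.58504
V̂(x̄_st) = 11.1967
SE(x̄_st) = √11.1967 = 3.34615

SE(x̄_st) ≈ 3.35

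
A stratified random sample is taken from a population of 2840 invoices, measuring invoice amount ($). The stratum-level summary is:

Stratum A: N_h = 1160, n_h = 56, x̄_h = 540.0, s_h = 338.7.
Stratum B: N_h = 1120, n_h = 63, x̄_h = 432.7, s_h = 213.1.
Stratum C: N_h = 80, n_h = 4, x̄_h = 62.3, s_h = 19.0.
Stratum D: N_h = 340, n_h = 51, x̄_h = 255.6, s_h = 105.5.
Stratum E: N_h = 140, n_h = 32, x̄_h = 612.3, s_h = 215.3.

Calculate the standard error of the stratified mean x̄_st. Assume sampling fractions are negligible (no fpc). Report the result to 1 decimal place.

SE(x̄_st) ≈ 21.5

V̂(x̄_st) = Σ W_h² s_h²/n_h, with W_h = N_h/N and N = 2840:
  stratum A: (1160/2840)²·338.7²/56 = 341.76
  stratum B: (1120/2840)²·213.1²/63 = 112.105
  stratum C: (80/2840)²·19.0²/4 = 0.0716128
  stratum D: (340/2840)²·105.5²/51 = 3.12792
  stratum E: (140/2840)²·215.3²/32 = 3.52012
V̂(x̄_st) = 460.585
SE(x̄_st) = √460.585 = 21.4612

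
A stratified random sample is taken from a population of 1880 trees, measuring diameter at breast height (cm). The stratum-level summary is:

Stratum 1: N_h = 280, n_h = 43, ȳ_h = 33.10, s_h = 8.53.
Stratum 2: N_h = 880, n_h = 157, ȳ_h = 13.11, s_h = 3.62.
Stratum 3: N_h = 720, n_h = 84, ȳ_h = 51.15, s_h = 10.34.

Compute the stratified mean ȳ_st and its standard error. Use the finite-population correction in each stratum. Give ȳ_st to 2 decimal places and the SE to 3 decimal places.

ȳ_st ≈ 30.66, SE ≈ 0.460

ȳ_st = Σ W_h ȳ_h = (280·33.10 + 880·13.11 + 720·51.15)/1880 = 30.65574
V̂(ȳ_st) = Σ W_h² (1 − n_h/N_h) s_h²/n_h, with W_h = N_h/N and N = 1880:
  stratum 1: (280/1880)²·(1 − 43/280)·8.53²/43 = 0.0317702
  stratum 2: (880/1880)²·(1 − 157/880)·3.62²/157 = 0.0150253
  stratum 3: (720/1880)²·(1 − 84/720)·10.34²/84 = 0.164906
V̂(ȳ_st) = 0.211701
SE(ȳ_st) = √0.211701 = 0.46011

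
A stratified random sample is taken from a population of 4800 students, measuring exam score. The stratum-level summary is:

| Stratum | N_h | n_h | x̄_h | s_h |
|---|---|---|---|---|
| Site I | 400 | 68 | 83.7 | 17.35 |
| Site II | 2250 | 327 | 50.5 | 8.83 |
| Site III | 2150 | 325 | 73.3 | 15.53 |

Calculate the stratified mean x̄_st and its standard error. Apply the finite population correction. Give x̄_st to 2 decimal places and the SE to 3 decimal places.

x̄_st ≈ 63.48, SE ≈ 0.443

x̄_st = Σ W_h x̄_h = (400·83.7 + 2250·50.5 + 2150·73.3)/4800 = 63.47917
V̂(x̄_st) = Σ W_h² (1 − n_h/N_h) s_h²/n_h, with W_h = N_h/N and N = 4800:
  stratum Site I: (400/4800)²·(1 − 68/400)·17.35²/68 = 0.0255156
  stratum Site II: (2250/4800)²·(1 − 327/2250)·8.83²/327 = 0.0447768
  stratum Site III: (2150/4800)²·(1 − 325/2150)·15.53²/325 = 0.12638
V̂(x̄_st) = 0.196672
SE(x̄_st) = √0.196672 = 0.443478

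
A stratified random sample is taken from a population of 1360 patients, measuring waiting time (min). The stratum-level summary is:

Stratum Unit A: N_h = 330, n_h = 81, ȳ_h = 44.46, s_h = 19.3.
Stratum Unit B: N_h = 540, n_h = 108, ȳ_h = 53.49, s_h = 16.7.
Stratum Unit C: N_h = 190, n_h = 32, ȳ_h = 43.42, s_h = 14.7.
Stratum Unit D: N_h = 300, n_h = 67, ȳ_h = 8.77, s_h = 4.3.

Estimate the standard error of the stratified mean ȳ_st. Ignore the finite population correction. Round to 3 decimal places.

V̂(ȳ_st) = Σ W_h² s_h²/n_h, with W_h = N_h/N and N = 1360:
  stratum Unit A: (330/1360)²·19.3²/81 = 0.270757
  stratum Unit B: (540/1360)²·16.7²/108 = 0.407117
  stratum Unit C: (190/1360)²·14.7²/32 = 0.1318
  stratum Unit D: (300/1360)²·4.3²/67 = 0.0134285
V̂(ȳ_st) = 0.823102
SE(ȳ_st) = √0.823102 = 0.90725

SE(ȳ_st) ≈ 0.907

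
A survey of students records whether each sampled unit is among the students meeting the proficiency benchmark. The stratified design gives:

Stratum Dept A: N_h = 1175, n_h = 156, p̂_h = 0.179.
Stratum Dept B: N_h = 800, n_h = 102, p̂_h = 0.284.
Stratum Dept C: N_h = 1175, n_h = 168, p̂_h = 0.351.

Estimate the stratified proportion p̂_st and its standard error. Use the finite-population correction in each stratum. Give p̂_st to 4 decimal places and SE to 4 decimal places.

p̂_st ≈ 0.2698, SE ≈ 0.0198

N = 3150; stratum weights W_h = N_h/N.
p̂_st = Σ W_h p̂_h = (1175·0.179 + 800·0.284 + 1175·0.351)/3150 = 0.26983
V̂(p̂_st) = Σ W_h² (1 − n_h/N_h) p̂_h(1−p̂_h)/(n_h−1):
  stratum Dept A: (1175/3150)²·(1 − 156/1175)·0.179·0.821/155 = 0.000114408
  stratum Dept B: (800/3150)²·(1 − 102/800)·0.284·0.716/101 = 0.000113301
  stratum Dept C: (1175/3150)²·(1 − 168/1175)·0.351·0.649/167 = 0.00016266
V̂(p̂_st) = 0.000390369; SE = √V̂ = 0.0197578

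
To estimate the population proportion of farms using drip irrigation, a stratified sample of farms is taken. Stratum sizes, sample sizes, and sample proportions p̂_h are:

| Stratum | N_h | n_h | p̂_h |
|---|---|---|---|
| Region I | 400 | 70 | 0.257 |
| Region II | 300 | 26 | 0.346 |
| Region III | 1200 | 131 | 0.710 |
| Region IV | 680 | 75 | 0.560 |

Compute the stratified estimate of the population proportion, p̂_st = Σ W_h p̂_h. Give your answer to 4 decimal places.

N = 2580; stratum weights W_h = N_h/N.
p̂_st = Σ W_h p̂_h = (400·0.257 + 300·0.346 + 1200·0.710 + 680·0.560)/2580 = 0.55791

p̂_st ≈ 0.5579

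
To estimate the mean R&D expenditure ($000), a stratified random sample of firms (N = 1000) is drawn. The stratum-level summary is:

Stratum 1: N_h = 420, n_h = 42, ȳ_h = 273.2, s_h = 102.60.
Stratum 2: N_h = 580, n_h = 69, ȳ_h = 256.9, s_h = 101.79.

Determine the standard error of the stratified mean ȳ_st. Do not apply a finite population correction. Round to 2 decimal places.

V̂(ȳ_st) = Σ W_h² s_h²/n_h, with W_h = N_h/N and N = 1000:
  stratum 1: (420/1000)²·102.60²/42 = 44.2124
  stratum 2: (580/1000)²·101.79²/69 = 50.5146
V̂(ȳ_st) = 94.727
SE(ȳ_st) = √94.727 = 9.73278

SE(ȳ_st) ≈ 9.73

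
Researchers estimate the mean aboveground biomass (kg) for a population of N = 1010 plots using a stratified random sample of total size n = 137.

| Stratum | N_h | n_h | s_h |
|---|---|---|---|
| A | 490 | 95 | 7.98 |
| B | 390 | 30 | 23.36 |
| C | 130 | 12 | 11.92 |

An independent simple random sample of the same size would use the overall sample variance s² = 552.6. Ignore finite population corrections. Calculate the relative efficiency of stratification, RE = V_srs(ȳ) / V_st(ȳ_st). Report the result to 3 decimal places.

V̂(ȳ_st) = Σ W_h² s_h²/n_h, with W_h = N_h/N and N = 1010:
  stratum A: (490/1010)²·7.98²/95 = 0.157773
  stratum B: (390/1010)²·23.36²/30 = 2.71213
  stratum C: (130/1010)²·11.92²/12 = 0.196162
V_st = 3.06607
V_srs = s²/n = 552.6/137 = 4.03358
Relative efficiency = V_srs / V_st = 4.03358/3.06607 = 1.3156

RE ≈ 1.316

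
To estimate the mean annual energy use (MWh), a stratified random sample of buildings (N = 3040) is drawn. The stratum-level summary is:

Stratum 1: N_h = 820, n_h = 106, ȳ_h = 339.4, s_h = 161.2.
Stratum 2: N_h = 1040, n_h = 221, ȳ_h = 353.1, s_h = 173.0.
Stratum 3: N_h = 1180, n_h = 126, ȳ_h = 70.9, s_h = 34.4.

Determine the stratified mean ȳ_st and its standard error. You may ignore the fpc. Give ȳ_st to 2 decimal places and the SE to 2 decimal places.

ȳ_st = Σ W_h ȳ_h = (820·339.4 + 1040·353.1 + 1180·70.9)/3040 = 239.86645
V̂(ȳ_st) = Σ W_h² s_h²/n_h, with W_h = N_h/N and N = 3040:
  stratum 1: (820/3040)²·161.2²/106 = 17.8363
  stratum 2: (1040/3040)²·173.0²/221 = 15.8496
  stratum 3: (1180/3040)²·34.4²/126 = 1.41502
V̂(ȳ_st) = 35.101
SE(ȳ_st) = √35.101 = 5.92461

ȳ_st ≈ 239.87, SE ≈ 5.92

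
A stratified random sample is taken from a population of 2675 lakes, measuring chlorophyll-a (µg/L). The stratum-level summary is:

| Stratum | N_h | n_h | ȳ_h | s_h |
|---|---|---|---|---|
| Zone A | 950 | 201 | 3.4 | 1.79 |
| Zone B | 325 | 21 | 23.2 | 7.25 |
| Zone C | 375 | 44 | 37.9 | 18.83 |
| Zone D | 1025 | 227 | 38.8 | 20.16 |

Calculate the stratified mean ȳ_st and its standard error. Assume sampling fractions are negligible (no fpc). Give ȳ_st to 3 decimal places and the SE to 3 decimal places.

ȳ_st ≈ 24.207, SE ≈ 0.678

ȳ_st = Σ W_h ȳ_h = (950·3.4 + 325·23.2 + 375·37.9 + 1025·38.8)/2675 = 24.20654
V̂(ȳ_st) = Σ W_h² s_h²/n_h, with W_h = N_h/N and N = 2675:
  stratum Zone A: (950/2675)²·1.79²/201 = 0.00201053
  stratum Zone B: (325/2675)²·7.25²/21 = 0.0369467
  stratum Zone C: (375/2675)²·18.83²/44 = 0.158366
  stratum Zone D: (1025/2675)²·20.16²/227 = 0.262879
V̂(ȳ_st) = 0.460202
SE(ȳ_st) = √0.460202 = 0.678382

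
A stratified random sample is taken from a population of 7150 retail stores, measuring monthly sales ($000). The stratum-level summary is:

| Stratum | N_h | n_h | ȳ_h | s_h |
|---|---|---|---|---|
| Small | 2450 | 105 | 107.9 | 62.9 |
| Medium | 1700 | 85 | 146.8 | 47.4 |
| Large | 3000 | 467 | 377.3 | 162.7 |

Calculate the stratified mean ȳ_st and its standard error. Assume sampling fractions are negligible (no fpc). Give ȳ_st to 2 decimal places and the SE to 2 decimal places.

ȳ_st = Σ W_h ȳ_h = (2450·107.9 + 1700·146.8 + 3000·377.3)/7150 = 230.18392
V̂(ȳ_st) = Σ W_h² s_h²/n_h, with W_h = N_h/N and N = 7150:
  stratum Small: (2450/7150)²·62.9²/105 = 4.42417
  stratum Medium: (1700/7150)²·47.4²/85 = 1.49425
  stratum Large: (3000/7150)²·162.7²/467 = 9.97904
V̂(ȳ_st) = 15.8975
SE(ȳ_st) = √15.8975 = 3.98716

ȳ_st ≈ 230.18, SE ≈ 3.99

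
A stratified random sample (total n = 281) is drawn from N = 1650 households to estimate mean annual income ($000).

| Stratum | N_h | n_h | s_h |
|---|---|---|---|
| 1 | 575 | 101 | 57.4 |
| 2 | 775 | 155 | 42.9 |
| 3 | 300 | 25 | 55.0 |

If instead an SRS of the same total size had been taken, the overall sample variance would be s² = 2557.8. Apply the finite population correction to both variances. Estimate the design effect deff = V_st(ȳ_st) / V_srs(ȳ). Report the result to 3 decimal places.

deff ≈ 1.195

V̂(ȳ_st) = Σ W_h² (1 − n_h/N_h) s_h²/n_h, with W_h = N_h/N and N = 1650:
  stratum 1: (575/1650)²·(1 − 101/575)·57.4²/101 = 3.26573
  stratum 2: (775/1650)²·(1 − 155/775)·42.9²/155 = 2.0956
  stratum 3: (300/1650)²·(1 − 25/300)·55.0²/25 = 3.66667
V_st = 9.028
V_srs = (1 − 281/1650)·2557.8/281 = 7.55231
deff = V_st / V_srs = 9.028/7.55231 = 1.1954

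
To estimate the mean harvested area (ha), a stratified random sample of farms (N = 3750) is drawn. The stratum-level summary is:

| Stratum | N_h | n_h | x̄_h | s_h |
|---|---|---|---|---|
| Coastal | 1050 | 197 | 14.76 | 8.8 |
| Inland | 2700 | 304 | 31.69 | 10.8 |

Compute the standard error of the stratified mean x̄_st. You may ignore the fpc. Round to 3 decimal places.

SE(x̄_st) ≈ 0.479

V̂(x̄_st) = Σ W_h² s_h²/n_h, with W_h = N_h/N and N = 3750:
  stratum Coastal: (1050/3750)²·8.8²/197 = 0.0308188
  stratum Inland: (2700/3750)²·10.8²/304 = 0.198902
V̂(x̄_st) = 0.229721
SE(x̄_st) = √0.229721 = 0.479292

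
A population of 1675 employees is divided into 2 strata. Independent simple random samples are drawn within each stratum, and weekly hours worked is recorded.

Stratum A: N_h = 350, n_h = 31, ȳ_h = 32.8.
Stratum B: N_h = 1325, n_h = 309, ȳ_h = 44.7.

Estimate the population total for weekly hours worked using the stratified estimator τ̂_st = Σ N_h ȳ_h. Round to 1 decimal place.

τ̂_st = Σ N_h ȳ_h = 350·32.8 + 1325·44.7 = 70707.5

τ̂_st ≈ 70707.5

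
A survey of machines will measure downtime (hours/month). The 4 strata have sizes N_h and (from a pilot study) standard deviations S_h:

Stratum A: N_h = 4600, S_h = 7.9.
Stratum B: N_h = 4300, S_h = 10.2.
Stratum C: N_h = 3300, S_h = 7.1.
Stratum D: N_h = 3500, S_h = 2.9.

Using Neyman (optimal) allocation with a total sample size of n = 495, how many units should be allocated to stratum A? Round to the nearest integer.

Neyman allocation: n_h = n · N_h S_h / Σ N_i S_i, with n = 495.
  stratum A: N_h·S_h = 4600·7.9 = 36340.00
  stratum B: N_h·S_h = 4300·10.2 = 43860.00
  stratum C: N_h·S_h = 3300·7.1 = 23430.00
  stratum D: N_h·S_h = 3500·2.9 = 10150.00
Σ N_h S_h = 113780.00
n for stratum A = 495·36340.00/113780.00 = 158.097 → 158

158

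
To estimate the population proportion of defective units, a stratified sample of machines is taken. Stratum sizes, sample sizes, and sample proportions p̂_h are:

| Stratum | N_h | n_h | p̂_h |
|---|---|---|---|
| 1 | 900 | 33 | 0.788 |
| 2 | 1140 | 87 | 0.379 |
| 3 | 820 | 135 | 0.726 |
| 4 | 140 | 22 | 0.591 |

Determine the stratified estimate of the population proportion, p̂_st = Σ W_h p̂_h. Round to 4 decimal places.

p̂_st ≈ 0.6064

N = 3000; stratum weights W_h = N_h/N.
p̂_st = Σ W_h p̂_h = (900·0.788 + 1140·0.379 + 820·0.726 + 140·0.591)/3000 = 0.60644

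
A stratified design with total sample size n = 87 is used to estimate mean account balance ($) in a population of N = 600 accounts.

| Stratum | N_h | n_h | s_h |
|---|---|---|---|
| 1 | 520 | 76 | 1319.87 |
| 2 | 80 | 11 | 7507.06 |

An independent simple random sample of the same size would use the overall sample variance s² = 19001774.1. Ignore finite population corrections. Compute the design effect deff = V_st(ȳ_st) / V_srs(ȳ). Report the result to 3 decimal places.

V̂(ȳ_st) = Σ W_h² s_h²/n_h, with W_h = N_h/N and N = 600:
  stratum 1: (520/600)²·1319.87²/76 = 17216.8
  stratum 2: (80/600)²·7507.06²/11 = 91080.3
V_st = 108297
V_srs = s²/n = 19001774.1/87 = 218411
deff = V_st / V_srs = 108297/218411 = 0.4958

deff ≈ 0.496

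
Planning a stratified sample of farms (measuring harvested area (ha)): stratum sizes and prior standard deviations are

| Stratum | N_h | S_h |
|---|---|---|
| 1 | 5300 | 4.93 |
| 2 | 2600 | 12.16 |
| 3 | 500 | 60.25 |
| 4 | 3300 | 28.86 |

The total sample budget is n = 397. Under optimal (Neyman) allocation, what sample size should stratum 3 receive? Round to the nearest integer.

65

Neyman allocation: n_h = n · N_h S_h / Σ N_i S_i, with n = 397.
  stratum 1: N_h·S_h = 5300·4.93 = 26129.00
  stratum 2: N_h·S_h = 2600·12.16 = 31616.00
  stratum 3: N_h·S_h = 500·60.25 = 30125.00
  stratum 4: N_h·S_h = 3300·28.86 = 95238.00
Σ N_h S_h = 183108.00
n for stratum 3 = 397·30125.00/183108.00 = 65.315 → 65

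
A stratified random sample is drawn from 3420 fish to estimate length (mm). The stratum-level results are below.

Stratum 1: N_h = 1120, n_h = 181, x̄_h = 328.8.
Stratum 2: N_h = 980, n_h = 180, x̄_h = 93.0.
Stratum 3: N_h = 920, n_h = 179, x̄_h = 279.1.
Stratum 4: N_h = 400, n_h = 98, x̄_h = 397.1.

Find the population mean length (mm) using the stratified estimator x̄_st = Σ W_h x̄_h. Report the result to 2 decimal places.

x̄_st ≈ 255.85

N = Σ N_h = 3420. Stratum weights W_h = N_h/N.
x̄_st = (1120·328.8 + 980·93.0 + 920·279.1 + 400·397.1) / 3420 = 255.8503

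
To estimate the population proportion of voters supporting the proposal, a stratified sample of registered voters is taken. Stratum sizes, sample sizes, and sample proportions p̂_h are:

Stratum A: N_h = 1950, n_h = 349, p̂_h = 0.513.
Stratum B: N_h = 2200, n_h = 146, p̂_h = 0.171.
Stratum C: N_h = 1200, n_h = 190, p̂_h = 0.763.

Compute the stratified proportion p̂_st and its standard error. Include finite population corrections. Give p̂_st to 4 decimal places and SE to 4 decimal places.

p̂_st ≈ 0.4284, SE ≈ 0.0165

N = 5350; stratum weights W_h = N_h/N.
p̂_st = Σ W_h p̂_h = (1950·0.513 + 2200·0.171 + 1200·0.763)/5350 = 0.42844
V̂(p̂_st) = Σ W_h² (1 − n_h/N_h) p̂_h(1−p̂_h)/(n_h−1):
  stratum A: (1950/5350)²·(1 − 349/1950)·0.513·0.487/348 = 7.83043e-05
  stratum B: (2200/5350)²·(1 − 146/2200)·0.171·0.829/145 = 0.000154347
  stratum C: (1200/5350)²·(1 − 190/1200)·0.763·0.237/189 = 4.05141e-05
V̂(p̂_st) = 0.000273165; SE = √V̂ = 0.0165277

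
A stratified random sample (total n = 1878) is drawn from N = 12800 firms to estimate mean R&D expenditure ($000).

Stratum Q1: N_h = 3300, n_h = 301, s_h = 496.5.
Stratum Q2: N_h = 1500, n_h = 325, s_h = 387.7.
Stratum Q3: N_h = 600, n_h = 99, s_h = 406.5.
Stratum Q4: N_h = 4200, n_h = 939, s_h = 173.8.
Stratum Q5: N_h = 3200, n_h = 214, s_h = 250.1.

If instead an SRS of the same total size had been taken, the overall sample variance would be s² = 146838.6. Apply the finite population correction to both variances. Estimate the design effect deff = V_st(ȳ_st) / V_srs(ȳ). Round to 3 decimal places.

deff ≈ 1.158

V̂(ȳ_st) = Σ W_h² (1 − n_h/N_h) s_h²/n_h, with W_h = N_h/N and N = 12800:
  stratum Q1: (3300/12800)²·(1 − 301/3300)·496.5²/301 = 49.4701
  stratum Q2: (1500/12800)²·(1 − 325/1500)·387.7²/325 = 4.97528
  stratum Q3: (600/12800)²·(1 − 99/600)·406.5²/99 = 3.06235
  stratum Q4: (4200/12800)²·(1 − 939/4200)·173.8²/939 = 2.68914
  stratum Q5: (3200/12800)²·(1 − 214/3200)·250.1²/214 = 17.0464
V_st = 77.2433
V_srs = (1 − 1878/12800)·146838.6/1878 = 66.7171
deff = V_st / V_srs = 77.2433/66.7171 = 1.1578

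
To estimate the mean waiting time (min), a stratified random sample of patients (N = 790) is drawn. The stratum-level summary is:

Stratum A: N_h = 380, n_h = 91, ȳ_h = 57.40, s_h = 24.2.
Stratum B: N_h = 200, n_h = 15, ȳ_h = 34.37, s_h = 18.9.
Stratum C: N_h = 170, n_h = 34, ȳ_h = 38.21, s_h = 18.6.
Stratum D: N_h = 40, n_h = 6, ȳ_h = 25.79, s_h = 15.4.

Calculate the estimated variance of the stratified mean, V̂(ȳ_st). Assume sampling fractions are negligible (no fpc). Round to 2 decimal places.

V̂(ȳ_st) ≈ 3.59

V̂(ȳ_st) = Σ W_h² s_h²/n_h, with W_h = N_h/N and N = 790:
  stratum A: (380/790)²·24.2²/91 = 1.48903
  stratum B: (200/790)²·18.9²/15 = 1.52629
  stratum C: (170/790)²·18.6²/34 = 0.471184
  stratum D: (40/790)²·15.4²/6 = 0.101334
V̂(ȳ_st) = 3.58784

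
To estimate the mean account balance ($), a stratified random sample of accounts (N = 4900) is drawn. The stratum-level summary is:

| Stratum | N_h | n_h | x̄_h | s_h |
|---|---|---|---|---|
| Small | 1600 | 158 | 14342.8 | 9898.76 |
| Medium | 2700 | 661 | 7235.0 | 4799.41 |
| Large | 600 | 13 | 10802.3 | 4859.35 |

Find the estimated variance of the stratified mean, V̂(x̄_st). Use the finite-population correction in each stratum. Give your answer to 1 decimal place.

V̂(x̄_st) ≈ 94228.3

V̂(x̄_st) = Σ W_h² (1 − n_h/N_h) s_h²/n_h, with W_h = N_h/N and N = 4900:
  stratum Small: (1600/4900)²·(1 − 158/1600)·9898.76²/158 = 59593.3
  stratum Medium: (2700/4900)²·(1 − 661/2700)·4799.41²/661 = 7990.3
  stratum Large: (600/4900)²·(1 − 13/600)·4859.35²/13 = 26644.7
V̂(x̄_st) = 94228.3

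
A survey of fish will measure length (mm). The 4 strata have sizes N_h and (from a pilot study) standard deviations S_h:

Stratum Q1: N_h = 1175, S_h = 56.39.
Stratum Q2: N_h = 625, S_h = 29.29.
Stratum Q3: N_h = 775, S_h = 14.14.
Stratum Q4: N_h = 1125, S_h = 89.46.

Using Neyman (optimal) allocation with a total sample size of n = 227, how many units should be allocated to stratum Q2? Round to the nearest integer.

21

Neyman allocation: n_h = n · N_h S_h / Σ N_i S_i, with n = 227.
  stratum Q1: N_h·S_h = 1175·56.39 = 66258.25
  stratum Q2: N_h·S_h = 625·29.29 = 18306.25
  stratum Q3: N_h·S_h = 775·14.14 = 10958.50
  stratum Q4: N_h·S_h = 1125·89.46 = 100642.50
Σ N_h S_h = 196165.50
n for stratum Q2 = 227·18306.25/196165.50 = 21.184 → 21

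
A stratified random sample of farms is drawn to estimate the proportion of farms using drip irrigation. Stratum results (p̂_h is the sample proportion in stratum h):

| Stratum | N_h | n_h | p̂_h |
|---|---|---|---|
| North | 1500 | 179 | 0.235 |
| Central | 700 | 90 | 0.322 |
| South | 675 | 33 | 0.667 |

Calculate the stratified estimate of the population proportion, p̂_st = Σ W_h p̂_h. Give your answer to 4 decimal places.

N = 2875; stratum weights W_h = N_h/N.
p̂_st = Σ W_h p̂_h = (1500·0.235 + 700·0.322 + 675·0.667)/2875 = 0.35761

p̂_st ≈ 0.3576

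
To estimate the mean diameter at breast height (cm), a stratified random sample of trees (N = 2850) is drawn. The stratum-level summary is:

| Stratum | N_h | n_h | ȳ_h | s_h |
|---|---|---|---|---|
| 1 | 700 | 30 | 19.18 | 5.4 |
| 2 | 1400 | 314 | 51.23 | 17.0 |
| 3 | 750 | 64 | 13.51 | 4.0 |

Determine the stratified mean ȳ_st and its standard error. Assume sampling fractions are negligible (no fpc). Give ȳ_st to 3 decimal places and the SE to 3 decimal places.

ȳ_st = Σ W_h ȳ_h = (700·19.18 + 1400·51.23 + 750·13.51)/2850 = 33.43175
V̂(ȳ_st) = Σ W_h² s_h²/n_h, with W_h = N_h/N and N = 2850:
  stratum 1: (700/2850)²·5.4²/30 = 0.0586371
  stratum 2: (1400/2850)²·17.0²/314 = 0.222093
  stratum 3: (750/2850)²·4.0²/64 = 0.017313
V̂(ȳ_st) = 0.298043
SE(ȳ_st) = √0.298043 = 0.545933

ȳ_st ≈ 33.432, SE ≈ 0.546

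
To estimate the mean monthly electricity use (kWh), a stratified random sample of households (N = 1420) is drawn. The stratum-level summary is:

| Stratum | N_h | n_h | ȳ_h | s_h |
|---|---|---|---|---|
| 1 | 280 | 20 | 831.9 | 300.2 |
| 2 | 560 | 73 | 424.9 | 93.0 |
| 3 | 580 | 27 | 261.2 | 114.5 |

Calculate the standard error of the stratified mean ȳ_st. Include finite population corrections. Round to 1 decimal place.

SE(ȳ_st) ≈ 16.0

V̂(ȳ_st) = Σ W_h² (1 − n_h/N_h) s_h²/n_h, with W_h = N_h/N and N = 1420:
  stratum 1: (280/1420)²·(1 − 20/280)·300.2²/20 = 162.684
  stratum 2: (560/1420)²·(1 − 73/560)·93.0²/73 = 16.0245
  stratum 3: (580/1420)²·(1 − 27/580)·114.5²/27 = 77.2367
V̂(ȳ_st) = 255.946
SE(ȳ_st) = √255.946 = 15.9983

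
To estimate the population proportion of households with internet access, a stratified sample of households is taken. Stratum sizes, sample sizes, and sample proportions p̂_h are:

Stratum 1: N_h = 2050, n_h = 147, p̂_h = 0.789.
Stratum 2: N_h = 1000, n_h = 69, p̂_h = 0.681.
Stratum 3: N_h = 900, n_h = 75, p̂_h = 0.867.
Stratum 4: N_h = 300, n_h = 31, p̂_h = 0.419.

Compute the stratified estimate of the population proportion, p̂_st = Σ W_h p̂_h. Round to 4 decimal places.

p̂_st ≈ 0.7540

N = 4250; stratum weights W_h = N_h/N.
p̂_st = Σ W_h p̂_h = (2050·0.789 + 1000·0.681 + 900·0.867 + 300·0.419)/4250 = 0.75399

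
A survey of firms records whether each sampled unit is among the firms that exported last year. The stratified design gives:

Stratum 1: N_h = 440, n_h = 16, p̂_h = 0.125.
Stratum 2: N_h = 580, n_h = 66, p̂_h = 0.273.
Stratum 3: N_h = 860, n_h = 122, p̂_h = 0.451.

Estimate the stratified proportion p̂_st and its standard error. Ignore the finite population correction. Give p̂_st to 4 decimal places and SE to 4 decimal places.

N = 1880; stratum weights W_h = N_h/N.
p̂_st = Σ W_h p̂_h = (440·0.125 + 580·0.273 + 860·0.451)/1880 = 0.31979
V̂(p̂_st) = Σ W_h² p̂_h(1−p̂_h)/(n_h−1):
  stratum 1: (440/1880)²·0.125·0.875/15 = 0.000399408
  stratum 2: (580/1880)²·0.273·0.727/65 = 0.000290619
  stratum 3: (860/1880)²·0.451·0.549/121 = 0.000428198
V̂(p̂_st) = 0.00111822; SE = √V̂ = 0.0334399

p̂_st ≈ 0.3198, SE ≈ 0.0334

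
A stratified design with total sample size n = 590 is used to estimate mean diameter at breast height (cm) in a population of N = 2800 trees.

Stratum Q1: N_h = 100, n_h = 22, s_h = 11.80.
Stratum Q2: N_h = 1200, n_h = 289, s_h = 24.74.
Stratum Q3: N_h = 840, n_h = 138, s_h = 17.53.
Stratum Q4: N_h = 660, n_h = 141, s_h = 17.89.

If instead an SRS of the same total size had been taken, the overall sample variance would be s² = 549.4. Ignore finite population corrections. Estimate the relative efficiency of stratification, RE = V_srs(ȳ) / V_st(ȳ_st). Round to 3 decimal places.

V̂(ȳ_st) = Σ W_h² s_h²/n_h, with W_h = N_h/N and N = 2800:
  stratum Q1: (100/2800)²·11.80²/22 = 0.00807282
  stratum Q2: (1200/2800)²·24.74²/289 = 0.388999
  stratum Q3: (840/2800)²·17.53²/138 = 0.200414
  stratum Q4: (660/2800)²·17.89²/141 = 0.126117
V_st = 0.723602
V_srs = s²/n = 549.4/590 = 0.931186
Relative efficiency = V_srs / V_st = 0.931186/0.723602 = 1.2869

RE ≈ 1.287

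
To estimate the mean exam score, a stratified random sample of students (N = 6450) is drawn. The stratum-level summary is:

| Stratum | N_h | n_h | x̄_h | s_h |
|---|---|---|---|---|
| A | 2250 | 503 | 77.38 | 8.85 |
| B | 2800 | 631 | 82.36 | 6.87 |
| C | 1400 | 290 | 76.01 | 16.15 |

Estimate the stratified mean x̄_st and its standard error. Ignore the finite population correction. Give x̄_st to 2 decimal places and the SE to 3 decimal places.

x̄_st ≈ 79.24, SE ≈ 0.275

x̄_st = Σ W_h x̄_h = (2250·77.38 + 2800·82.36 + 1400·76.01)/6450 = 79.24450
V̂(x̄_st) = Σ W_h² s_h²/n_h, with W_h = N_h/N and N = 6450:
  stratum A: (2250/6450)²·8.85²/503 = 0.018948
  stratum B: (2800/6450)²·6.87²/631 = 0.0140955
  stratum C: (1400/6450)²·16.15²/290 = 0.0423725
V̂(x̄_st) = 0.075416
SE(x̄_st) = √0.075416 = 0.27462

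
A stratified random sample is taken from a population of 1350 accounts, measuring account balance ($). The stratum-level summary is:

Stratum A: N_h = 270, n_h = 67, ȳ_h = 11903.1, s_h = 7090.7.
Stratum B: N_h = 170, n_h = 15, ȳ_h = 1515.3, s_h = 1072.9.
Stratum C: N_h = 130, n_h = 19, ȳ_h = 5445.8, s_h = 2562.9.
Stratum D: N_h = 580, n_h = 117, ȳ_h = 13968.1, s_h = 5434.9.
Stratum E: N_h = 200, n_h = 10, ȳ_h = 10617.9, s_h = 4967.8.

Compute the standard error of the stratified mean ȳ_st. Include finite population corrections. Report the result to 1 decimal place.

SE(ȳ_st) ≈ 339.2

V̂(ȳ_st) = Σ W_h² (1 − n_h/N_h) s_h²/n_h, with W_h = N_h/N and N = 1350:
  stratum A: (270/1350)²·(1 − 67/270)·7090.7²/67 = 22568.1
  stratum B: (170/1350)²·(1 − 15/170)·1072.9²/15 = 1109.53
  stratum C: (130/1350)²·(1 − 19/130)·2562.9²/19 = 2737.21
  stratum D: (580/1350)²·(1 − 117/580)·5434.9²/117 = 37199.6
  stratum E: (200/1350)²·(1 − 10/200)·4967.8²/10 = 51457
V̂(ȳ_st) = 115071
SE(ȳ_st) = √115071 = 339.222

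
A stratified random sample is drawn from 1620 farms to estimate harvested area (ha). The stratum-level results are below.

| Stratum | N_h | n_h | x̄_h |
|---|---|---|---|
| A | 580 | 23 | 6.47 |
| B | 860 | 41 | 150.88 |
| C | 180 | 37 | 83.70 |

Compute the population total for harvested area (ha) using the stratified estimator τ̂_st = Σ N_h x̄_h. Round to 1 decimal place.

τ̂_st ≈ 148575.4

τ̂_st = Σ N_h x̄_h = 580·6.47 + 860·150.88 + 180·83.70 = 148575.4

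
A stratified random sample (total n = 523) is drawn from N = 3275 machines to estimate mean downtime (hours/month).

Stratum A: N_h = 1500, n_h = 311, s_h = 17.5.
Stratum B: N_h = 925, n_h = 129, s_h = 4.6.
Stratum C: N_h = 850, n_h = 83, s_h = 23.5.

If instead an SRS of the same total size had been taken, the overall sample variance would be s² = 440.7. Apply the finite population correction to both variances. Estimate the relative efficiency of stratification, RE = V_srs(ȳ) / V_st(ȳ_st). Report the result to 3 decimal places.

V̂(ȳ_st) = Σ W_h² (1 − n_h/N_h) s_h²/n_h, with W_h = N_h/N and N = 3275:
  stratum A: (1500/3275)²·(1 − 311/1500)·17.5²/311 = 0.163744
  stratum B: (925/3275)²·(1 − 129/925)·4.6²/129 = 0.0112605
  stratum C: (850/3275)²·(1 − 83/850)·23.5²/83 = 0.404436
V_st = 0.57944
V_srs = (1 − 523/3275)·440.7/523 = 0.708074
Relative efficiency = V_srs / V_st = 0.708074/0.57944 = 1.2220

RE ≈ 1.222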